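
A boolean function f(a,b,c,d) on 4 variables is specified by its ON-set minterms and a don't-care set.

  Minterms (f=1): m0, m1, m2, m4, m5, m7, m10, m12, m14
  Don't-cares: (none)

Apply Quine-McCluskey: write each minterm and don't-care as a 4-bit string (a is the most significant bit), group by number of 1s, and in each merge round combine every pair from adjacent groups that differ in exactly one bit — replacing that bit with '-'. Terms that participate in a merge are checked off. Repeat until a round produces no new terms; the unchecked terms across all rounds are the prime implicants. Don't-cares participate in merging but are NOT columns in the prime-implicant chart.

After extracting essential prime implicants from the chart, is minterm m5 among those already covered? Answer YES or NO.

Round 0: 0000✓ 0001✓ 0010✓ 0100✓ 0101✓ 0111✓ 1010✓ 1100✓ 1110✓
Round 1: -010 -100 0-00✓ 0-01✓ 00-0 000-✓ 01-1 010-✓ 1-10 11-0
Round 2: 0-0-
PIs = {-010, -100, 0-0-, 00-0, 01-1, 1-10, 11-0}
Coverage chart:
  m0: 0-0-,00-0
  m1: 0-0- ←essential
  m2: -010,00-0
  m4: -100,0-0-
  m5: 0-0-,01-1
  m7: 01-1 ←essential
  m10: -010,1-10
  m12: -100,11-0
  m14: 1-10,11-0
Essential: 0-0-, 01-1

YES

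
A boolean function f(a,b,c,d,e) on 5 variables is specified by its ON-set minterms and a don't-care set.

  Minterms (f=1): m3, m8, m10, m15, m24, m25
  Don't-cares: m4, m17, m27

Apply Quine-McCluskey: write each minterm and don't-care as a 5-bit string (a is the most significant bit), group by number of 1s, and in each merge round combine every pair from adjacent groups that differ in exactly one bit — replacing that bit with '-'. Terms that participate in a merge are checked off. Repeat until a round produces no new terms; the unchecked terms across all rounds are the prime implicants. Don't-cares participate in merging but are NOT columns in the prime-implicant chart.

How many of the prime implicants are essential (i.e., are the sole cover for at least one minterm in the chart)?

Round 0: 00011 00100 01000✓ 01010✓ 01111 10001✓ 11000✓ 11001✓ 11011✓
Round 1: -1000 010-0 1-001 110-1 1100-
PIs = {-1000, 00011, 00100, 010-0, 01111, 1-001, 110-1, 1100-}
Coverage chart:
  m3: 00011 ←essential
  m8: -1000,010-0
  m10: 010-0 ←essential
  m15: 01111 ←essential
  m24: -1000,1100-
  m25: 1-001,110-1,1100-
Essential: 00011, 010-0, 01111

3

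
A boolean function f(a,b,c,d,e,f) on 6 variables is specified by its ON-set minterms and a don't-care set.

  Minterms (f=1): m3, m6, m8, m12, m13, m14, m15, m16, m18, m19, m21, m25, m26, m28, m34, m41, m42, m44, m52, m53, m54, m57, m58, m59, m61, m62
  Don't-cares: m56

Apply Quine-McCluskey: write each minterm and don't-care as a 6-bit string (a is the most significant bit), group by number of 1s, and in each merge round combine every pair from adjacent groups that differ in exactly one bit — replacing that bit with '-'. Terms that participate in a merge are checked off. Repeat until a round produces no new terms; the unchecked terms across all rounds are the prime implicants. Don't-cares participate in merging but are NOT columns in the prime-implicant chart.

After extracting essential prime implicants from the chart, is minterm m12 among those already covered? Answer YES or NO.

Round 0: 000011✓ 000110✓ 001000✓ 001100✓ 001101✓ 001110✓ 001111✓ 010000✓ 010010✓ 010011✓ 010101✓ 011001✓ 011010✓ 011100✓ 100010✓ 101001✓ 101010✓ 101100✓ 110100✓ 110101✓ 110110✓ 111000✓ 111001✓ 111010✓ 111011✓ 111101✓ 111110✓
Round 1: -01100 -10101 -11001 -11010 0-0011 0-1100 00-110 001-00 0011-0✓ 0011-1✓ 00110-✓ 00111-✓ 01-010 0100-0 01001- 1-1001 1-1010 10-010 11-101 11-110 1101-0 11010- 111-01 111-10 1110-0✓ 1110-1✓ 11100-✓ 11101-✓
Round 2: 0011-- 1110--
PIs = {-01100, -10101, -11001, -11010, 0-0011, 0-1100, 00-110, 001-00, 0011--, 01-010, 0100-0, 01001-, 1-1001, 1-1010, 10-010, 11-101, 11-110, 1101-0, 11010-, 111-01, 111-10, 1110--}
Coverage chart:
  m3: 0-0011 ←essential
  m6: 00-110 ←essential
  m8: 001-00 ←essential
  m12: -01100,0-1100,001-00,0011--
  m13: 0011-- ←essential
  m14: 00-110,0011--
  m15: 0011-- ←essential
  m16: 0100-0 ←essential
  m18: 01-010,0100-0,01001-
  m19: 0-0011,01001-
  m21: -10101 ←essential
  m25: -11001 ←essential
  m26: -11010,01-010
  m28: 0-1100 ←essential
  m34: 10-010 ←essential
  m41: 1-1001 ←essential
  m42: 1-1010,10-010
  m44: -01100 ←essential
  m52: 1101-0,11010-
  m53: -10101,11-101,11010-
  m54: 11-110,1101-0
  m57: -11001,1-1001,111-01,1110--
  m58: -11010,1-1010,111-10,1110--
  m59: 1110-- ←essential
  m61: 11-101,111-01
  m62: 11-110,111-10
Essential: -01100, -10101, -11001, 0-0011, 0-1100, 00-110, 001-00, 0011--, 0100-0, 1-1001, 10-010, 1110--

YES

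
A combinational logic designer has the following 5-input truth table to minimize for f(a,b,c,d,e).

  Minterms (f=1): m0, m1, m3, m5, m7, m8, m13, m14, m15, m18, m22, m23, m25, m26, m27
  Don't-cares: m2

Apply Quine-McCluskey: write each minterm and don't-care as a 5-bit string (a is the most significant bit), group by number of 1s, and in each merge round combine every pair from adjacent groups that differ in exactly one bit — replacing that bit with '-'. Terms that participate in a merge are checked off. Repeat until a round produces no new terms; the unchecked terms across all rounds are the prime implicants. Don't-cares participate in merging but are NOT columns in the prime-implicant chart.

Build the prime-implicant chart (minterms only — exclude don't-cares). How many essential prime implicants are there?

size-2^0 implicants → 00000(✓)  00001(✓)  00010(✓)  00011(✓)  00101(✓)  00111(✓)  01000(✓)  01101(✓)  01110(✓)  01111(✓)  10010(✓)  10110(✓)  10111(✓)  11001(✓)  11010(✓)  11011(✓)
size-2^1 implicants → -0010  -0111  0-000  0-101(✓)  0-111(✓)  00-01(✓)  00-11(✓)  000-0(✓)  000-1(✓)  0000-(✓)  0001-(✓)  001-1(✓)  011-1(✓)  0111-  1-010  10-10  1011-  110-1  1101-
size-2^2 implicants → 0-1-1  00--1  000--
Unchecked terms (primes): -0010, -0111, 0-000, 0-1-1, 00--1, 000--, 0111-, 1-010, 10-10, 1011-, 110-1, 1101-
Minterm coverage:
  m0 ⊆ 0-000,000--
  m1 ⊆ 00--1,000--
  m3 ⊆ 00--1,000--
  m5 ⊆ 0-1-1,00--1
  m7 ⊆ -0111,0-1-1,00--1
  m8 ⊆ 0-000 [E]
  m13 ⊆ 0-1-1 [E]
  m14 ⊆ 0111- [E]
  m15 ⊆ 0-1-1,0111-
  m18 ⊆ -0010,1-010,10-10
  m22 ⊆ 10-10,1011-
  m23 ⊆ -0111,1011-
  m25 ⊆ 110-1 [E]
  m26 ⊆ 1-010,1101-
  m27 ⊆ 110-1,1101-
E = {0-000, 0-1-1, 0111-, 110-1}

4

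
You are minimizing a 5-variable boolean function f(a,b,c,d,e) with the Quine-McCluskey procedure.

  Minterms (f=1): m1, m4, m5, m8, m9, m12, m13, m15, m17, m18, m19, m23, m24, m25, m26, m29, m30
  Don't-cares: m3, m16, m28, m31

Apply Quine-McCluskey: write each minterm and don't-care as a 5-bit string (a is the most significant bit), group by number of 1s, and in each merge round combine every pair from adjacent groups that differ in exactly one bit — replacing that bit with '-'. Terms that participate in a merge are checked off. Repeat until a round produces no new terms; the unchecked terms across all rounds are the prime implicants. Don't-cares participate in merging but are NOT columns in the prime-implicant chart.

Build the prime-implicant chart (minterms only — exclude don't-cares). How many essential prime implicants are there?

size-2^0 implicants → 00001(✓)  00011(✓)  00100(✓)  00101(✓)  01000(✓)  01001(✓)  01100(✓)  01101(✓)  01111(✓)  10000(✓)  10001(✓)  10010(✓)  10011(✓)  10111(✓)  11000(✓)  11001(✓)  11010(✓)  11100(✓)  11101(✓)  11110(✓)  11111(✓)
size-2^1 implicants → -0001(✓)  -0011(✓)  -1000(✓)  -1001(✓)  -1100(✓)  -1101(✓)  -1111(✓)  0-001(✓)  0-100(✓)  0-101(✓)  00-01(✓)  000-1(✓)  0010-(✓)  01-00(✓)  01-01(✓)  0100-(✓)  011-1(✓)  0110-(✓)  1-000(✓)  1-001(✓)  1-010(✓)  1-111  10-11  100-0(✓)  100-1(✓)  1000-(✓)  1001-(✓)  11-00(✓)  11-01(✓)  11-10(✓)  110-0(✓)  1100-(✓)  111-0(✓)  111-1(✓)  1110-(✓)  1111-(✓)
size-2^2 implicants → --001  -00-1  -1-00(✓)  -1-01(✓)  -100-(✓)  -11-1  -110-(✓)  0--01  0-10-  01-0-(✓)  1-0-0  1-00-  100--  11--0  11-0-(✓)  111--
size-2^3 implicants → -1-0-
Unchecked terms (primes): --001, -00-1, -1-0-, -11-1, 0--01, 0-10-, 1-0-0, 1-00-, 1-111, 10-11, 100--, 11--0, 111--
Minterm coverage:
  m1 ⊆ --001,-00-1,0--01
  m4 ⊆ 0-10- [E]
  m5 ⊆ 0--01,0-10-
  m8 ⊆ -1-0- [E]
  m9 ⊆ --001,-1-0-,0--01
  m12 ⊆ -1-0-,0-10-
  m13 ⊆ -1-0-,-11-1,0--01,0-10-
  m15 ⊆ -11-1 [E]
  m17 ⊆ --001,-00-1,1-00-,100--
  m18 ⊆ 1-0-0,100--
  m19 ⊆ -00-1,10-11,100--
  m23 ⊆ 1-111,10-11
  m24 ⊆ -1-0-,1-0-0,1-00-,11--0
  m25 ⊆ --001,-1-0-,1-00-
  m26 ⊆ 1-0-0,11--0
  m29 ⊆ -1-0-,-11-1,111--
  m30 ⊆ 11--0,111--
E = {-1-0-, -11-1, 0-10-}

3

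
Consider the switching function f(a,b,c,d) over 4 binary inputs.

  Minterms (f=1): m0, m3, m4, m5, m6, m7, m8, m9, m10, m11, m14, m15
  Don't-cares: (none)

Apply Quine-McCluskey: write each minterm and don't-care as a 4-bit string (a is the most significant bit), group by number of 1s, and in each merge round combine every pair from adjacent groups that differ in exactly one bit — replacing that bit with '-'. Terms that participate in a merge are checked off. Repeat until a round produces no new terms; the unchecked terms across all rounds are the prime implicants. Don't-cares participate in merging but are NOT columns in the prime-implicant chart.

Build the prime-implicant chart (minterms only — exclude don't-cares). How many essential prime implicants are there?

3

size-2^0 implicants → 0000(✓)  0011(✓)  0100(✓)  0101(✓)  0110(✓)  0111(✓)  1000(✓)  1001(✓)  1010(✓)  1011(✓)  1110(✓)  1111(✓)
size-2^1 implicants → -000  -011(✓)  -110(✓)  -111(✓)  0-00  0-11(✓)  01-0(✓)  01-1(✓)  010-(✓)  011-(✓)  1-10(✓)  1-11(✓)  10-0(✓)  10-1(✓)  100-(✓)  101-(✓)  111-(✓)
size-2^2 implicants → --11  -11-  01--  1-1-  10--
Unchecked terms (primes): --11, -000, -11-, 0-00, 01--, 1-1-, 10--
Minterm coverage:
  m0 ⊆ -000,0-00
  m3 ⊆ --11 [E]
  m4 ⊆ 0-00,01--
  m5 ⊆ 01-- [E]
  m6 ⊆ -11-,01--
  m7 ⊆ --11,-11-,01--
  m8 ⊆ -000,10--
  m9 ⊆ 10-- [E]
  m10 ⊆ 1-1-,10--
  m11 ⊆ --11,1-1-,10--
  m14 ⊆ -11-,1-1-
  m15 ⊆ --11,-11-,1-1-
E = {--11, 01--, 10--}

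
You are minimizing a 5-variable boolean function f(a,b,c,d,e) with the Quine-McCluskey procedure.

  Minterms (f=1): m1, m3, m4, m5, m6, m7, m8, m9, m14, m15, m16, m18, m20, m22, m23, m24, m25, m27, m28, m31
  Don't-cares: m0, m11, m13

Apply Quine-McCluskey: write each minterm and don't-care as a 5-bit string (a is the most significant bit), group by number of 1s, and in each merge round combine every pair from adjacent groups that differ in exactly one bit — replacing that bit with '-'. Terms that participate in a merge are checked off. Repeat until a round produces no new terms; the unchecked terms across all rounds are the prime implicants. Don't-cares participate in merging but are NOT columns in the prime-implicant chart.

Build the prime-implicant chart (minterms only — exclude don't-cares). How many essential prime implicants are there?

4

size-2^0 implicants → 00000(✓)  00001(✓)  00011(✓)  00100(✓)  00101(✓)  00110(✓)  00111(✓)  01000(✓)  01001(✓)  01011(✓)  01101(✓)  01110(✓)  01111(✓)  10000(✓)  10010(✓)  10100(✓)  10110(✓)  10111(✓)  11000(✓)  11001(✓)  11011(✓)  11100(✓)  11111(✓)
size-2^1 implicants → -0000(✓)  -0100(✓)  -0110(✓)  -0111(✓)  -1000(✓)  -1001(✓)  -1011(✓)  -1111(✓)  0-000(✓)  0-001(✓)  0-011(✓)  0-101(✓)  0-110(✓)  0-111(✓)  00-00(✓)  00-01(✓)  00-11(✓)  000-1(✓)  0000-(✓)  001-0(✓)  001-1(✓)  0010-(✓)  0011-(✓)  01-01(✓)  01-11(✓)  010-1(✓)  0100-(✓)  011-1(✓)  0111-(✓)  1-000(✓)  1-100(✓)  1-111(✓)  10-00(✓)  10-10(✓)  100-0(✓)  101-0(✓)  1011-(✓)  11-00(✓)  11-11(✓)  110-1(✓)  1100-(✓)
size-2^2 implicants → --000  --111  -0-00  -01-0  -011-  -1-11  -10-1  -100-  0--01(✓)  0--11(✓)  0-0-1(✓)  0-00-  0-1-1(✓)  0-11-  00--1(✓)  00-0-  001--  01--1(✓)  1--00  10--0
size-2^3 implicants → 0---1
Unchecked terms (primes): --000, --111, -0-00, -01-0, -011-, -1-11, -10-1, -100-, 0---1, 0-00-, 0-11-, 00-0-, 001--, 1--00, 10--0
Minterm coverage:
  m1 ⊆ 0---1,0-00-,00-0-
  m3 ⊆ 0---1 [E]
  m4 ⊆ -0-00,-01-0,00-0-,001--
  m5 ⊆ 0---1,00-0-,001--
  m6 ⊆ -01-0,-011-,0-11-,001--
  m7 ⊆ --111,-011-,0---1,0-11-,001--
  m8 ⊆ --000,-100-,0-00-
  m9 ⊆ -10-1,-100-,0---1,0-00-
  m14 ⊆ 0-11- [E]
  m15 ⊆ --111,-1-11,0---1,0-11-
  m16 ⊆ --000,-0-00,1--00,10--0
  m18 ⊆ 10--0 [E]
  m20 ⊆ -0-00,-01-0,1--00,10--0
  m22 ⊆ -01-0,-011-,10--0
  m23 ⊆ --111,-011-
  m24 ⊆ --000,-100-,1--00
  m25 ⊆ -10-1,-100-
  m27 ⊆ -1-11,-10-1
  m28 ⊆ 1--00 [E]
  m31 ⊆ --111,-1-11
E = {0---1, 0-11-, 1--00, 10--0}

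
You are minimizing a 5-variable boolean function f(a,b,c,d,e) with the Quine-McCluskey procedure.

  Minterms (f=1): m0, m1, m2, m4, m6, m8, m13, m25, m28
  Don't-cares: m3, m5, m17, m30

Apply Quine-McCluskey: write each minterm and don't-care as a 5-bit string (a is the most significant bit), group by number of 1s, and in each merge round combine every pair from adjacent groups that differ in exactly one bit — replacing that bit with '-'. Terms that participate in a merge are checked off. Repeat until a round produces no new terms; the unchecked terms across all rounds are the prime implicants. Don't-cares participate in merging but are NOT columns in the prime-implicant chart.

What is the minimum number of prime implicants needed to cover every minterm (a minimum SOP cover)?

[col 0] 00000*, 00001*, 00010*, 00011*, 00100*, 00101*, 00110*, 01000*, 01101*, 10001*, 11001*, 11100*, 11110*
[col 1] -0001, 0-000, 0-101, 00-00*, 00-01*, 00-10*, 000-0*, 000-1*, 0000-*, 0001-*, 001-0*, 0010-*, 1-001, 111-0
[col 2] 00--0, 00-0-, 000--
Prime implicants: -0001, 0-000, 0-101, 00--0, 00-0-, 000--, 1-001, 111-0
PI chart (minterm → PIs covering it):
  0 | 0-000,00--0,00-0-,000--
  1 | -0001,00-0-,000--
  2 | 00--0,000--
  4 | 00--0,00-0-
  6 | 00--0  (sole → essential)
  8 | 0-000  (sole → essential)
  13 | 0-101  (sole → essential)
  25 | 1-001  (sole → essential)
  28 | 111-0  (sole → essential)
Essential prime implicants: 0-000, 0-101, 00--0, 1-001, 111-0
Petrick residual → -0001
Minimum SOP uses 6 PIs: b'c'd'e + a'c'd'e' + a'cd'e + a'b'e' + ac'd'e + abce'

6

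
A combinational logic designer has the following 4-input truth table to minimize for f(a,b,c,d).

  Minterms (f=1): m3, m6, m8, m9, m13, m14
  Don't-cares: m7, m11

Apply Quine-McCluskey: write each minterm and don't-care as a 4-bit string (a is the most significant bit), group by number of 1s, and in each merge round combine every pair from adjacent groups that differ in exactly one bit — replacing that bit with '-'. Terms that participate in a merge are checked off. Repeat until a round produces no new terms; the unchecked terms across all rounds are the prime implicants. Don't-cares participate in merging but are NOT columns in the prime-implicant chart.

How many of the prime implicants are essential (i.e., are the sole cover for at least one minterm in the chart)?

Round 0: 0011✓ 0110✓ 0111✓ 1000✓ 1001✓ 1011✓ 1101✓ 1110✓
Round 1: -011 -110 0-11 011- 1-01 10-1 100-
PIs = {-011, -110, 0-11, 011-, 1-01, 10-1, 100-}
Coverage chart:
  m3: -011,0-11
  m6: -110,011-
  m8: 100- ←essential
  m9: 1-01,10-1,100-
  m13: 1-01 ←essential
  m14: -110 ←essential
Essential: -110, 1-01, 100-

3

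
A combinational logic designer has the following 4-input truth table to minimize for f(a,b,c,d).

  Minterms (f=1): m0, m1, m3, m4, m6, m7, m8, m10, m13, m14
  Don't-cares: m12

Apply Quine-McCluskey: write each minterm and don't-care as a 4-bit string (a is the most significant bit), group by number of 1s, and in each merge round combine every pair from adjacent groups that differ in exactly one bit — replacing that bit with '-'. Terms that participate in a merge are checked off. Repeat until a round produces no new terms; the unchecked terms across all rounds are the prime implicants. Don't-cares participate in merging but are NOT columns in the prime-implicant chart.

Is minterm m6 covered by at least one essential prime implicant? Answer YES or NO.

[col 0] 0000*, 0001*, 0011*, 0100*, 0110*, 0111*, 1000*, 1010*, 1100*, 1101*, 1110*
[col 1] -000*, -100*, -110*, 0-00*, 0-11, 00-1, 000-, 01-0*, 011-, 1-00*, 1-10*, 10-0*, 11-0*, 110-
[col 2] --00, -1-0, 1--0
Prime implicants: --00, -1-0, 0-11, 00-1, 000-, 011-, 1--0, 110-
PI chart (minterm → PIs covering it):
  0 | --00,000-
  1 | 00-1,000-
  3 | 0-11,00-1
  4 | --00,-1-0
  6 | -1-0,011-
  7 | 0-11,011-
  8 | --00,1--0
  10 | 1--0  (sole → essential)
  13 | 110-  (sole → essential)
  14 | -1-0,1--0
Essential prime implicants: 1--0, 110-

NO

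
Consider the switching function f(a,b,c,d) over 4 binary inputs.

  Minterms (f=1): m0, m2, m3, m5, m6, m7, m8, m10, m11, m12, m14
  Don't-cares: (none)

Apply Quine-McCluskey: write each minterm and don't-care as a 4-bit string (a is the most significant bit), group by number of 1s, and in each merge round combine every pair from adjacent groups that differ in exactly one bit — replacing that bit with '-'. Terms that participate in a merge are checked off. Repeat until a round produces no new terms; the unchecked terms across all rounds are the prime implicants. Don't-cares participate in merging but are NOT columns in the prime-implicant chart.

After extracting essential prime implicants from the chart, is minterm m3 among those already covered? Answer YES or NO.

[col 0] 0000*, 0010*, 0011*, 0101*, 0110*, 0111*, 1000*, 1010*, 1011*, 1100*, 1110*
[col 1] -000*, -010*, -011*, -110*, 0-10*, 0-11*, 00-0*, 001-*, 01-1, 011-*, 1-00*, 1-10*, 10-0*, 101-*, 11-0*
[col 2] --10, -0-0, -01-, 0-1-, 1--0
Prime implicants: --10, -0-0, -01-, 0-1-, 01-1, 1--0
PI chart (minterm → PIs covering it):
  0 | -0-0  (sole → essential)
  2 | --10,-0-0,-01-,0-1-
  3 | -01-,0-1-
  5 | 01-1  (sole → essential)
  6 | --10,0-1-
  7 | 0-1-,01-1
  8 | -0-0,1--0
  10 | --10,-0-0,-01-,1--0
  11 | -01-  (sole → essential)
  12 | 1--0  (sole → essential)
  14 | --10,1--0
Essential prime implicants: -0-0, -01-, 01-1, 1--0

YES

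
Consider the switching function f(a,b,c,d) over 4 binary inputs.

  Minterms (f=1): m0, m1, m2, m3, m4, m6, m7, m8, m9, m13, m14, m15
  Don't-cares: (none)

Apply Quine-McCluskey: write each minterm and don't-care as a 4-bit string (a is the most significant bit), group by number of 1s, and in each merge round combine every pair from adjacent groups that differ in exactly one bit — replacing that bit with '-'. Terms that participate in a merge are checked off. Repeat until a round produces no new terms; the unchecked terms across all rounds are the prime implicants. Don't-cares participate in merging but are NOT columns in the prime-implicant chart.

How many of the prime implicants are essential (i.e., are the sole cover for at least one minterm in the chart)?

3

[col 0] 0000*, 0001*, 0010*, 0011*, 0100*, 0110*, 0111*, 1000*, 1001*, 1101*, 1110*, 1111*
[col 1] -000*, -001*, -110*, -111*, 0-00*, 0-10*, 0-11*, 00-0*, 00-1*, 000-*, 001-*, 01-0*, 011-*, 1-01, 100-*, 11-1, 111-*
[col 2] -00-, -11-, 0--0, 0-1-, 00--
Prime implicants: -00-, -11-, 0--0, 0-1-, 00--, 1-01, 11-1
PI chart (minterm → PIs covering it):
  0 | -00-,0--0,00--
  1 | -00-,00--
  2 | 0--0,0-1-,00--
  3 | 0-1-,00--
  4 | 0--0  (sole → essential)
  6 | -11-,0--0,0-1-
  7 | -11-,0-1-
  8 | -00-  (sole → essential)
  9 | -00-,1-01
  13 | 1-01,11-1
  14 | -11-  (sole → essential)
  15 | -11-,11-1
Essential prime implicants: -00-, -11-, 0--0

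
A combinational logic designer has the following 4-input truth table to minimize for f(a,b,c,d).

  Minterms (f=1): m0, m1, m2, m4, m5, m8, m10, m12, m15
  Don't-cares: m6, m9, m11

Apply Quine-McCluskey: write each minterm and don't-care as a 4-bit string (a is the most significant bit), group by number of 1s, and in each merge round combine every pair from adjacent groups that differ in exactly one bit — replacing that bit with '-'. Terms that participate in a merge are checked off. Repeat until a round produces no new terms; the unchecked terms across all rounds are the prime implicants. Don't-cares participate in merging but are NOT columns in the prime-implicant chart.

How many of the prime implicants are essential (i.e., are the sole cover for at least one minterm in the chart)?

3

Round 0: 0000✓ 0001✓ 0010✓ 0100✓ 0101✓ 0110✓ 1000✓ 1001✓ 1010✓ 1011✓ 1100✓ 1111✓
Round 1: -000✓ -001✓ -010✓ -100✓ 0-00✓ 0-01✓ 0-10✓ 00-0✓ 000-✓ 01-0✓ 010-✓ 1-00✓ 1-11 10-0✓ 10-1✓ 100-✓ 101-✓
Round 2: --00 -0-0 -00- 0--0 0-0- 10--
PIs = {--00, -0-0, -00-, 0--0, 0-0-, 1-11, 10--}
Coverage chart:
  m0: --00,-0-0,-00-,0--0,0-0-
  m1: -00-,0-0-
  m2: -0-0,0--0
  m4: --00,0--0,0-0-
  m5: 0-0- ←essential
  m8: --00,-0-0,-00-,10--
  m10: -0-0,10--
  m12: --00 ←essential
  m15: 1-11 ←essential
Essential: --00, 0-0-, 1-11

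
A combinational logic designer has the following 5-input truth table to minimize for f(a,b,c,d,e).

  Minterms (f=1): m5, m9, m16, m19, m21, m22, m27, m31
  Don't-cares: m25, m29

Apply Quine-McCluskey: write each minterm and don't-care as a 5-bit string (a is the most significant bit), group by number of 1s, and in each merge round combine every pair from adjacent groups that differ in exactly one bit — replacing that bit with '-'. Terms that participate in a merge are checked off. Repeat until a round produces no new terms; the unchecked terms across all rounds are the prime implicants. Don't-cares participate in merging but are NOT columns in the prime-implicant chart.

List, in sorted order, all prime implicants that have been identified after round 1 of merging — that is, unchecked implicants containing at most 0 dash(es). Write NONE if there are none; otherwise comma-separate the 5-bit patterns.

size-2^0 implicants → 00101(✓)  01001(✓)  10000  10011(✓)  10101(✓)  10110  11001(✓)  11011(✓)  11101(✓)  11111(✓)
size-2^1 implicants → -0101  -1001  1-011  1-101  11-01(✓)  11-11(✓)  110-1(✓)  111-1(✓)
size-2^2 implicants → 11--1
Unchecked terms (primes): -0101, -1001, 1-011, 1-101, 10000, 10110, 11--1

10000, 10110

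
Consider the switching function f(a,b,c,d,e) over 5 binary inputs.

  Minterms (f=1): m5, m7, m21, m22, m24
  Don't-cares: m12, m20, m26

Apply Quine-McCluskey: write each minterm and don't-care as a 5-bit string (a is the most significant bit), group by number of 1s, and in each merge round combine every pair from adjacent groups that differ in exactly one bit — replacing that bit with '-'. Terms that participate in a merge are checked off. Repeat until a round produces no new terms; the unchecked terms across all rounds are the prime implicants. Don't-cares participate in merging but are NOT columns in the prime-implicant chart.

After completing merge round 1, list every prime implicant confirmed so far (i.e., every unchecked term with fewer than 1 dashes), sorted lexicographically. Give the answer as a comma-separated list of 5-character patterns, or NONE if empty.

01100

Round 0: 00101✓ 00111✓ 01100 10100✓ 10101✓ 10110✓ 11000✓ 11010✓
Round 1: -0101 001-1 101-0 1010- 110-0
PIs = {-0101, 001-1, 01100, 101-0, 1010-, 110-0}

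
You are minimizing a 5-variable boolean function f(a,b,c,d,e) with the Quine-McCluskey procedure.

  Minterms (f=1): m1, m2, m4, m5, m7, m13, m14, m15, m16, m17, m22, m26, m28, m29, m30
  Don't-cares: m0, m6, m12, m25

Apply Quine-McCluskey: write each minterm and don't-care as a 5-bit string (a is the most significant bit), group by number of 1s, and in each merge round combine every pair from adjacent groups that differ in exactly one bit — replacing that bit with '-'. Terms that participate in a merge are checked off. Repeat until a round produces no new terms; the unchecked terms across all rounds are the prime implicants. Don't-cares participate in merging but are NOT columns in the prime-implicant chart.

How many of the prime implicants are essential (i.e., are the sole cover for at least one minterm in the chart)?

5

[col 0] 00000*, 00001*, 00010*, 00100*, 00101*, 00110*, 00111*, 01100*, 01101*, 01110*, 01111*, 10000*, 10001*, 10110*, 11001*, 11010*, 11100*, 11101*, 11110*
[col 1] -0000*, -0001*, -0110*, -1100*, -1101*, -1110*, 0-100*, 0-101*, 0-110*, 0-111*, 00-00*, 00-01*, 00-10*, 000-0*, 0000-*, 001-0*, 001-1*, 0010-*, 0011-*, 011-0*, 011-1*, 0110-*, 0111-*, 1-001, 1-110*, 1000-*, 11-01, 11-10, 111-0*, 1110-*
[col 2] --110, -000-, -11-0, -110-, 0-1-0*, 0-1-1*, 0-10-*, 0-11-*, 00--0, 00-0-, 001--*, 011--*
[col 3] 0-1--
Prime implicants: --110, -000-, -11-0, -110-, 0-1--, 00--0, 00-0-, 1-001, 11-01, 11-10
PI chart (minterm → PIs covering it):
  1 | -000-,00-0-
  2 | 00--0  (sole → essential)
  4 | 0-1--,00--0,00-0-
  5 | 0-1--,00-0-
  7 | 0-1--  (sole → essential)
  13 | -110-,0-1--
  14 | --110,-11-0,0-1--
  15 | 0-1--  (sole → essential)
  16 | -000-  (sole → essential)
  17 | -000-,1-001
  22 | --110  (sole → essential)
  26 | 11-10  (sole → essential)
  28 | -11-0,-110-
  29 | -110-,11-01
  30 | --110,-11-0,11-10
Essential prime implicants: --110, -000-, 0-1--, 00--0, 11-10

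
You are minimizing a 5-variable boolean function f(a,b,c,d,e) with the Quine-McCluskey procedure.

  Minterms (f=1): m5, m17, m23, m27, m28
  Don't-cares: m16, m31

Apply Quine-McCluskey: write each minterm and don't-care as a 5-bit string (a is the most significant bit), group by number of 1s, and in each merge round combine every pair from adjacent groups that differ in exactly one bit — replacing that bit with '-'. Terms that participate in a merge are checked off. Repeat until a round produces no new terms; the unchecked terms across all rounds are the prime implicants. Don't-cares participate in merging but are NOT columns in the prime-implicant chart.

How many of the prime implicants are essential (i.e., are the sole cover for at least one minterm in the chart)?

size-2^0 implicants → 00101  10000(✓)  10001(✓)  10111(✓)  11011(✓)  11100  11111(✓)
size-2^1 implicants → 1-111  1000-  11-11
Unchecked terms (primes): 00101, 1-111, 1000-, 11-11, 11100
Minterm coverage:
  m5 ⊆ 00101 [E]
  m17 ⊆ 1000- [E]
  m23 ⊆ 1-111 [E]
  m27 ⊆ 11-11 [E]
  m28 ⊆ 11100 [E]
E = {00101, 1-111, 1000-, 11-11, 11100}

5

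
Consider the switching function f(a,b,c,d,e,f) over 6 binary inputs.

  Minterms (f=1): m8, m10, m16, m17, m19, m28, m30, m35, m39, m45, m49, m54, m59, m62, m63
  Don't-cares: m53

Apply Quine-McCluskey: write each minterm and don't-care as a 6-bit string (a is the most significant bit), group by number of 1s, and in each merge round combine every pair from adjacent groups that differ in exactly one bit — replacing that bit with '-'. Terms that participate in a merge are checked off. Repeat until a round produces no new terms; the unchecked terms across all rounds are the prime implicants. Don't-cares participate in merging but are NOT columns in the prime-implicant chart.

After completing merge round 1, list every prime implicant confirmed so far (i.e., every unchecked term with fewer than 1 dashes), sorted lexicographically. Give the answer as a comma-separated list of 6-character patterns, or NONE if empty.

101101

Round 0: 001000✓ 001010✓ 010000✓ 010001✓ 010011✓ 011100✓ 011110✓ 100011✓ 100111✓ 101101 110001✓ 110101✓ 110110✓ 111011✓ 111110✓ 111111✓
Round 1: -10001 -11110 0010-0 0100-1 01000- 0111-0 100-11 11-110 110-01 111-11 11111-
PIs = {-10001, -11110, 0010-0, 0100-1, 01000-, 0111-0, 100-11, 101101, 11-110, 110-01, 111-11, 11111-}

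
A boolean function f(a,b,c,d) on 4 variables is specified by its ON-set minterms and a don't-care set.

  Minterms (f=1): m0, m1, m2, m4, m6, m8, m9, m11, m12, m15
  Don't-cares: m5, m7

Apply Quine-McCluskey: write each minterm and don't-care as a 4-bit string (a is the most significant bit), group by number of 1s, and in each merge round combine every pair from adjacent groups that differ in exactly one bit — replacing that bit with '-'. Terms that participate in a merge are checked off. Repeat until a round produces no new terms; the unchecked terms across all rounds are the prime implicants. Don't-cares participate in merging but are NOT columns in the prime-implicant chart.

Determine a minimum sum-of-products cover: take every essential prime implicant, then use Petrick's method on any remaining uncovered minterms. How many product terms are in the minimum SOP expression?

4

Round 0: 0000✓ 0001✓ 0010✓ 0100✓ 0101✓ 0110✓ 0111✓ 1000✓ 1001✓ 1011✓ 1100✓ 1111✓
Round 1: -000✓ -001✓ -100✓ -111 0-00✓ 0-01✓ 0-10✓ 00-0✓ 000-✓ 01-0✓ 01-1✓ 010-✓ 011-✓ 1-00✓ 1-11 10-1 100-✓
Round 2: --00 -00- 0--0 0-0- 01--
PIs = {--00, -00-, -111, 0--0, 0-0-, 01--, 1-11, 10-1}
Coverage chart:
  m0: --00,-00-,0--0,0-0-
  m1: -00-,0-0-
  m2: 0--0 ←essential
  m4: --00,0--0,0-0-,01--
  m6: 0--0,01--
  m8: --00,-00-
  m9: -00-,10-1
  m11: 1-11,10-1
  m12: --00 ←essential
  m15: -111,1-11
Essential: --00, 0--0
Petrick residual → -00-, 1-11
Min cover (4 terms): c'd' + b'c' + a'd' + acd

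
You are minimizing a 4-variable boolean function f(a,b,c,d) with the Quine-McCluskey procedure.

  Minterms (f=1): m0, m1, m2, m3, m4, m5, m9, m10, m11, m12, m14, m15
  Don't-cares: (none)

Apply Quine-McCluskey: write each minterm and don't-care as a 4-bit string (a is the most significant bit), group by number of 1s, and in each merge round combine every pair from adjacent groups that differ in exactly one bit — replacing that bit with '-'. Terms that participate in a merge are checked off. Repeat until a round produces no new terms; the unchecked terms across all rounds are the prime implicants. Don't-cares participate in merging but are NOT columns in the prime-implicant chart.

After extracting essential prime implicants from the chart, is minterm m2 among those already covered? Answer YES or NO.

NO

Round 0: 0000✓ 0001✓ 0010✓ 0011✓ 0100✓ 0101✓ 1001✓ 1010✓ 1011✓ 1100✓ 1110✓ 1111✓
Round 1: -001✓ -010✓ -011✓ -100 0-00✓ 0-01✓ 00-0✓ 00-1✓ 000-✓ 001-✓ 010-✓ 1-10✓ 1-11✓ 10-1✓ 101-✓ 11-0 111-✓
Round 2: -0-1 -01- 0-0- 00-- 1-1-
PIs = {-0-1, -01-, -100, 0-0-, 00--, 1-1-, 11-0}
Coverage chart:
  m0: 0-0-,00--
  m1: -0-1,0-0-,00--
  m2: -01-,00--
  m3: -0-1,-01-,00--
  m4: -100,0-0-
  m5: 0-0- ←essential
  m9: -0-1 ←essential
  m10: -01-,1-1-
  m11: -0-1,-01-,1-1-
  m12: -100,11-0
  m14: 1-1-,11-0
  m15: 1-1- ←essential
Essential: -0-1, 0-0-, 1-1-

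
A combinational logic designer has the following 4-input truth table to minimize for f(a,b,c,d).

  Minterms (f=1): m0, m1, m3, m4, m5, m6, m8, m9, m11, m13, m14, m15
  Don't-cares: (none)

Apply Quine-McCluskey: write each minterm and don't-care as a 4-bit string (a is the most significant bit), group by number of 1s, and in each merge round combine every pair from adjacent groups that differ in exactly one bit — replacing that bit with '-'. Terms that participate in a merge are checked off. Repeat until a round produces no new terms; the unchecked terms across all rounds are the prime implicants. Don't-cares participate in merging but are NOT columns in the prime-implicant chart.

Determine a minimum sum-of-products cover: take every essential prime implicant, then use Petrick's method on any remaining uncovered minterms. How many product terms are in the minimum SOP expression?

5

size-2^0 implicants → 0000(✓)  0001(✓)  0011(✓)  0100(✓)  0101(✓)  0110(✓)  1000(✓)  1001(✓)  1011(✓)  1101(✓)  1110(✓)  1111(✓)
size-2^1 implicants → -000(✓)  -001(✓)  -011(✓)  -101(✓)  -110  0-00(✓)  0-01(✓)  00-1(✓)  000-(✓)  01-0  010-(✓)  1-01(✓)  1-11(✓)  10-1(✓)  100-(✓)  11-1(✓)  111-
size-2^2 implicants → --01  -0-1  -00-  0-0-  1--1
Unchecked terms (primes): --01, -0-1, -00-, -110, 0-0-, 01-0, 1--1, 111-
Minterm coverage:
  m0 ⊆ -00-,0-0-
  m1 ⊆ --01,-0-1,-00-,0-0-
  m3 ⊆ -0-1 [E]
  m4 ⊆ 0-0-,01-0
  m5 ⊆ --01,0-0-
  m6 ⊆ -110,01-0
  m8 ⊆ -00- [E]
  m9 ⊆ --01,-0-1,-00-,1--1
  m11 ⊆ -0-1,1--1
  m13 ⊆ --01,1--1
  m14 ⊆ -110,111-
  m15 ⊆ 1--1,111-
E = {-0-1, -00-}
Petrick residual → --01, 01-0, 111-
Cover = c'd + b'd + b'c' + a'bd' + abc  |cover|=5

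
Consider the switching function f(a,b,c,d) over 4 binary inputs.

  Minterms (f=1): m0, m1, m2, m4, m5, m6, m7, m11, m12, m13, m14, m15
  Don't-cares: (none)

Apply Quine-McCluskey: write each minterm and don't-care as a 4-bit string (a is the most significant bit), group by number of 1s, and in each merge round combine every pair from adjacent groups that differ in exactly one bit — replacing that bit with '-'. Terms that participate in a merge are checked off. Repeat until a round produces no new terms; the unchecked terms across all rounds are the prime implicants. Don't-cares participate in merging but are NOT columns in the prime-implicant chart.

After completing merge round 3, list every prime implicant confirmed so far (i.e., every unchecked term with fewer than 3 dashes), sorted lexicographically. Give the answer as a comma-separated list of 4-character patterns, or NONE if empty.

Round 0: 0000✓ 0001✓ 0010✓ 0100✓ 0101✓ 0110✓ 0111✓ 1011✓ 1100✓ 1101✓ 1110✓ 1111✓
Round 1: -100✓ -101✓ -110✓ -111✓ 0-00✓ 0-01✓ 0-10✓ 00-0✓ 000-✓ 01-0✓ 01-1✓ 010-✓ 011-✓ 1-11 11-0✓ 11-1✓ 110-✓ 111-✓
Round 2: -1-0✓ -1-1✓ -10-✓ -11-✓ 0--0 0-0- 01--✓ 11--✓
Round 3: -1--
PIs = {-1--, 0--0, 0-0-, 1-11}

0--0, 0-0-, 1-11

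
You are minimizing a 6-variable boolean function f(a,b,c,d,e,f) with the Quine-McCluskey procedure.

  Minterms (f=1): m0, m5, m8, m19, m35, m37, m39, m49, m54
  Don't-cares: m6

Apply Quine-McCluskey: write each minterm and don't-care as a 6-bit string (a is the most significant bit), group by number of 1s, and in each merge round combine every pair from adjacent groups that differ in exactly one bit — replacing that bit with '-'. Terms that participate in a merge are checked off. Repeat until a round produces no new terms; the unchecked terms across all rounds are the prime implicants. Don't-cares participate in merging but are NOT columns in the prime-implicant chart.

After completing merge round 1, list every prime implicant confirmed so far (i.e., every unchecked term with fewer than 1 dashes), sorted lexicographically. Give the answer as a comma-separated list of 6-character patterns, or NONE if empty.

000110, 010011, 110001, 110110

[col 0] 000000*, 000101*, 000110, 001000*, 010011, 100011*, 100101*, 100111*, 110001, 110110
[col 1] -00101, 00-000, 100-11, 1001-1
Prime implicants: -00101, 00-000, 000110, 010011, 100-11, 1001-1, 110001, 110110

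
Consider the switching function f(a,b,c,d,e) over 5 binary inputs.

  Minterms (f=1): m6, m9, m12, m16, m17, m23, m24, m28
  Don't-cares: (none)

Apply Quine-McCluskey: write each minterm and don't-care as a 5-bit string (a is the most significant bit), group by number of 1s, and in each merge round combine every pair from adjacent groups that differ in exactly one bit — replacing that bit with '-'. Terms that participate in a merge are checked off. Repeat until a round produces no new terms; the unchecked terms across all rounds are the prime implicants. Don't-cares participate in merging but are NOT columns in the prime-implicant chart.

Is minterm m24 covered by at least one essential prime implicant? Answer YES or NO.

Round 0: 00110 01001 01100✓ 10000✓ 10001✓ 10111 11000✓ 11100✓
Round 1: -1100 1-000 1000- 11-00
PIs = {-1100, 00110, 01001, 1-000, 1000-, 10111, 11-00}
Coverage chart:
  m6: 00110 ←essential
  m9: 01001 ←essential
  m12: -1100 ←essential
  m16: 1-000,1000-
  m17: 1000- ←essential
  m23: 10111 ←essential
  m24: 1-000,11-00
  m28: -1100,11-00
Essential: -1100, 00110, 01001, 1000-, 10111

NO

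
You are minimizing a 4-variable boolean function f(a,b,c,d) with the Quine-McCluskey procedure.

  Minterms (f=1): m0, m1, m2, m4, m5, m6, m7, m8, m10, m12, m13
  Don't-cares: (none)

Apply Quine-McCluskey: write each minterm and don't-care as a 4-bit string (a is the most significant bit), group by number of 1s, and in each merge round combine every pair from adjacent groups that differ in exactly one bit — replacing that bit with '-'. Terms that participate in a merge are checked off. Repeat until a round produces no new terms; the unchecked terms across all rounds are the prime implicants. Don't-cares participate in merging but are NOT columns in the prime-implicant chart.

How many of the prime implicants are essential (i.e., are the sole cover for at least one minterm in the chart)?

Round 0: 0000✓ 0001✓ 0010✓ 0100✓ 0101✓ 0110✓ 0111✓ 1000✓ 1010✓ 1100✓ 1101✓
Round 1: -000✓ -010✓ -100✓ -101✓ 0-00✓ 0-01✓ 0-10✓ 00-0✓ 000-✓ 01-0✓ 01-1✓ 010-✓ 011-✓ 1-00✓ 10-0✓ 110-✓
Round 2: --00 -0-0 -10- 0--0 0-0- 01--
PIs = {--00, -0-0, -10-, 0--0, 0-0-, 01--}
Coverage chart:
  m0: --00,-0-0,0--0,0-0-
  m1: 0-0- ←essential
  m2: -0-0,0--0
  m4: --00,-10-,0--0,0-0-,01--
  m5: -10-,0-0-,01--
  m6: 0--0,01--
  m7: 01-- ←essential
  m8: --00,-0-0
  m10: -0-0 ←essential
  m12: --00,-10-
  m13: -10- ←essential
Essential: -0-0, -10-, 0-0-, 01--

4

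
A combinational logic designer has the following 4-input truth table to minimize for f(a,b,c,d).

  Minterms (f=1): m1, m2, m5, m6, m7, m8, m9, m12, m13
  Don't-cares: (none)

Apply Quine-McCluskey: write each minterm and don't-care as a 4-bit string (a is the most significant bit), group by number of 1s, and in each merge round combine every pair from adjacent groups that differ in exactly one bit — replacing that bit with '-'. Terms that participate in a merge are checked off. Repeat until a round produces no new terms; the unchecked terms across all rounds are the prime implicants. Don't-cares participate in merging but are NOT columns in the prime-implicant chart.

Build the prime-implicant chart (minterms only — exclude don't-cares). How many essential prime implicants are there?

3

size-2^0 implicants → 0001(✓)  0010(✓)  0101(✓)  0110(✓)  0111(✓)  1000(✓)  1001(✓)  1100(✓)  1101(✓)
size-2^1 implicants → -001(✓)  -101(✓)  0-01(✓)  0-10  01-1  011-  1-00(✓)  1-01(✓)  100-(✓)  110-(✓)
size-2^2 implicants → --01  1-0-
Unchecked terms (primes): --01, 0-10, 01-1, 011-, 1-0-
Minterm coverage:
  m1 ⊆ --01 [E]
  m2 ⊆ 0-10 [E]
  m5 ⊆ --01,01-1
  m6 ⊆ 0-10,011-
  m7 ⊆ 01-1,011-
  m8 ⊆ 1-0- [E]
  m9 ⊆ --01,1-0-
  m12 ⊆ 1-0- [E]
  m13 ⊆ --01,1-0-
E = {--01, 0-10, 1-0-}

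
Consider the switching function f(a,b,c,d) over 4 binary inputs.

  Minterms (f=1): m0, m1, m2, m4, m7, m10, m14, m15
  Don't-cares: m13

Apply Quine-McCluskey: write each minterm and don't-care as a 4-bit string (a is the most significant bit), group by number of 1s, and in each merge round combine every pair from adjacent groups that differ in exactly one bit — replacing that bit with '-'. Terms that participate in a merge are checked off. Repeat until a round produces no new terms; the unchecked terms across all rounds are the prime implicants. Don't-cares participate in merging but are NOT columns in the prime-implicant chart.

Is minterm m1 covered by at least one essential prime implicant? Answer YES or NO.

[col 0] 0000*, 0001*, 0010*, 0100*, 0111*, 1010*, 1101*, 1110*, 1111*
[col 1] -010, -111, 0-00, 00-0, 000-, 1-10, 11-1, 111-
Prime implicants: -010, -111, 0-00, 00-0, 000-, 1-10, 11-1, 111-
PI chart (minterm → PIs covering it):
  0 | 0-00,00-0,000-
  1 | 000-  (sole → essential)
  2 | -010,00-0
  4 | 0-00  (sole → essential)
  7 | -111  (sole → essential)
  10 | -010,1-10
  14 | 1-10,111-
  15 | -111,11-1,111-
Essential prime implicants: -111, 0-00, 000-

YES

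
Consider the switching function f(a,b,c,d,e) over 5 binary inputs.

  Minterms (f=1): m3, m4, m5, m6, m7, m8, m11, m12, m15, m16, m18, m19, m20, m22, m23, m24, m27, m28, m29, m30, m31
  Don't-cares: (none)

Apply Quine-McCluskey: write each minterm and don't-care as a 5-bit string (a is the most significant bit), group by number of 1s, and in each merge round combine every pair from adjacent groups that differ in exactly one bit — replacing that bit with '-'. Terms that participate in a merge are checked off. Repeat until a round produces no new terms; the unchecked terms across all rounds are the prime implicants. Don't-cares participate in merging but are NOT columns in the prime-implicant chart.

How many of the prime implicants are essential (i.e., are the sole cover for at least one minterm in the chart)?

4

[col 0] 00011*, 00100*, 00101*, 00110*, 00111*, 01000*, 01011*, 01100*, 01111*, 10000*, 10010*, 10011*, 10100*, 10110*, 10111*, 11000*, 11011*, 11100*, 11101*, 11110*, 11111*
[col 1] -0011*, -0100*, -0110*, -0111*, -1000*, -1011*, -1100*, -1111*, 0-011*, 0-100*, 0-111*, 00-11*, 001-0*, 001-1*, 0010-*, 0011-*, 01-00*, 01-11*, 1-000*, 1-011*, 1-100*, 1-110*, 1-111*, 10-00*, 10-10*, 10-11*, 100-0*, 1001-*, 101-0*, 1011-*, 11-00*, 11-11*, 111-0*, 111-1*, 1110-*, 1111-*
[col 2] --011*, --100, --111*, -0-11*, -01-0, -011-, -1-00, -1-11*, 0--11*, 001--, 1--00, 1--11*, 1-1-0, 1-11-, 10--0, 10-1-, 111--
[col 3] ---11
Prime implicants: ---11, --100, -01-0, -011-, -1-00, 001--, 1--00, 1-1-0, 1-11-, 10--0, 10-1-, 111--
PI chart (minterm → PIs covering it):
  3 | ---11  (sole → essential)
  4 | --100,-01-0,001--
  5 | 001--  (sole → essential)
  6 | -01-0,-011-,001--
  7 | ---11,-011-,001--
  8 | -1-00  (sole → essential)
  11 | ---11  (sole → essential)
  12 | --100,-1-00
  15 | ---11  (sole → essential)
  16 | 1--00,10--0
  18 | 10--0,10-1-
  19 | ---11,10-1-
  20 | --100,-01-0,1--00,1-1-0,10--0
  22 | -01-0,-011-,1-1-0,1-11-,10--0,10-1-
  23 | ---11,-011-,1-11-,10-1-
  24 | -1-00,1--00
  27 | ---11  (sole → essential)
  28 | --100,-1-00,1--00,1-1-0,111--
  29 | 111--  (sole → essential)
  30 | 1-1-0,1-11-,111--
  31 | ---11,1-11-,111--
Essential prime implicants: ---11, -1-00, 001--, 111--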